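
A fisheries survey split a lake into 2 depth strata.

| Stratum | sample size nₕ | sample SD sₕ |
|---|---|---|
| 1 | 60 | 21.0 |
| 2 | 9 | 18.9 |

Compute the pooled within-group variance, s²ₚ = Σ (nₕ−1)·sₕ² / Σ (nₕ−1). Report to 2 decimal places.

1: (60−1)·21.0² = 59·441 = 26019
2: (9−1)·18.9² = 8·357.21 = 2857.68
Numerator = 28876.68; denominator = Σ(nₕ−1) = 67.
s²ₚ = 28876.68/67 = 430.9952... → 431.00.

431.00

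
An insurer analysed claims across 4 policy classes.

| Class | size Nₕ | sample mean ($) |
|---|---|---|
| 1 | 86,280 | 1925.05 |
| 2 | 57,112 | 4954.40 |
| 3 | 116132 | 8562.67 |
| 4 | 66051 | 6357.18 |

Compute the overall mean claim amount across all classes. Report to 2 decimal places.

5723.25

N = 86280 + 57112 + 116132 + 66051 = 325575.
The stratified mean weights each stratum mean by its population share Nₕ/N.
Σ Nₕx̄ₕ = 86280·1925.05 + 57112·4954.40 + 116132·8562.67 + 66051·6357.18 = 166093314 + 282955692.8 + 994399992.44 + 419898096.18 = 1863347095.42.
Divide by N: 1863347095.42 / 325575 = 5723.2499... → 5723.25.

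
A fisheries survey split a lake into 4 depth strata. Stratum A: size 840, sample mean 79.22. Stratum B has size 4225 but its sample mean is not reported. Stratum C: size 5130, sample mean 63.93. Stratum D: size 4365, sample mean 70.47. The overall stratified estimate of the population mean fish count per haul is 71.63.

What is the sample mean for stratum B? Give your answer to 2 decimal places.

N = 840 + 4225 + 5130 + 4365 = 14560.
Overall total = μ·N = 71.63·14560 = 1042932.8.
Subtract the known strata: 840·79.22 + 5130·63.93 + 4365·70.47 = 702107.25.
Remaining total for stratum B: 1042932.8 − 702107.25 = 340825.55.
Divide by its size: 340825.55 / 4225 = 80.6688... → 80.67.

80.67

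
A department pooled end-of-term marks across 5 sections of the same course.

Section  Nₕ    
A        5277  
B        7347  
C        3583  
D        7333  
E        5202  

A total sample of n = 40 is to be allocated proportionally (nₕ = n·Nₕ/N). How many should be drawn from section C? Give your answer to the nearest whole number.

Share of section C = 3583/28742 = 0.12466.
Allocate 40 × 0.12466 = 4.986... → 5.

5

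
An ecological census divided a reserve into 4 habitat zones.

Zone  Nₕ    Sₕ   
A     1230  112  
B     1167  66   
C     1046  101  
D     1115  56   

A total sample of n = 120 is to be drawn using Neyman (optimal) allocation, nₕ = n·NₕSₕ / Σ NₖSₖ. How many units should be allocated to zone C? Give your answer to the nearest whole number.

33

Σ NₕSₕ = 1230·112 + 1167·66 + 1046·101 + 1115·56 = 382868.
Share for C: 105646/382868 = 0.27593.
n_C = 120 × 0.27593 = 33.112... → 33.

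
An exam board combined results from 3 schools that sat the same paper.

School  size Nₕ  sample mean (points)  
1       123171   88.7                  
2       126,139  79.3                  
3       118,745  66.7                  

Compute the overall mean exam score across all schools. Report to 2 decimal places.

N = 368055; weights Wₕ = Nₕ/N = (0.3347, 0.3427, 0.3226).
x̄_st = Σ Wₕ·x̄ₕ = 0.3347·88.7 + 0.3427·79.3 + 0.3226·66.7 ≈ 78.3806...
→ 78.38.

78.38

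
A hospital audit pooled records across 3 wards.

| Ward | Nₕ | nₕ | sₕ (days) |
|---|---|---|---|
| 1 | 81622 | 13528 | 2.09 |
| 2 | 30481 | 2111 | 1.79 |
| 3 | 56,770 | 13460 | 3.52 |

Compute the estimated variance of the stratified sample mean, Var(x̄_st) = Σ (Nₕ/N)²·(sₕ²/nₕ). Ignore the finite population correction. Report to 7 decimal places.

N = 168873; Wₕ = Nₕ/N.
ward 1: (81622/168873)²·2.09²/13528 = 0.0000754315
ward 2: (30481/168873)²·1.79²/2111 = 0.0000494488
ward 3: (56770/168873)²·3.52²/13460 = 0.0001040298
Sum = 0.0002289101 → 0.0002289.

0.0002289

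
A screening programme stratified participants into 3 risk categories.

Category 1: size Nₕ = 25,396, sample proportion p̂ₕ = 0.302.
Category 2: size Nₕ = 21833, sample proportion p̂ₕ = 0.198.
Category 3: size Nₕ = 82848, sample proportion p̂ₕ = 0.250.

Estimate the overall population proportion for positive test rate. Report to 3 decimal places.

N = 25396 + 21833 + 82848 = 130077.
Overall proportion = Σ (Nₕ/N)·p̂ₕ.
Σ Nₕp̂ₕ = 7669.592 + 4322.934 + 20712 = 32704.526.
32704.526 / 130077 = 0.25142... → 0.251.

0.251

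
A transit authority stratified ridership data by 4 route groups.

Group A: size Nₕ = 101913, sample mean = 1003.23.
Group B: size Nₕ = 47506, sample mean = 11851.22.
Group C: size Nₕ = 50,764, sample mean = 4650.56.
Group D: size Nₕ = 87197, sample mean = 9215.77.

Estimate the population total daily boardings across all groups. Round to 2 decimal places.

Population total = Σ Nₕ·x̄ₕ (each stratum's size times its mean).
101913·1003.23 + 47506·11851.22 + 50764·4650.56 + 87197·9215.77 = 102242178.99 + 563004057.32 + 236081027.84 + 803587496.69 = 1704914760.84.

1704914760.84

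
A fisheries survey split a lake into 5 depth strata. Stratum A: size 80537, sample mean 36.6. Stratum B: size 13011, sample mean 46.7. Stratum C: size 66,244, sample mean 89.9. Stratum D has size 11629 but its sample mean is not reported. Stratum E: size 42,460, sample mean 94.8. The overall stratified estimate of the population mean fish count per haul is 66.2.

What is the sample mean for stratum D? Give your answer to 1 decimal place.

53.6

N = 80537 + 13011 + 66244 + 11629 + 42460 = 213881.
Overall total = μ·N = 66.2·213881 = 14158922.2.
Subtract the known strata: 80537·36.6 + 13011·46.7 + 66244·89.9 + 42460·94.8 = 13535811.5.
Remaining total for stratum D: 14158922.2 − 13535811.5 = 623110.7.
Divide by its size: 623110.7 / 11629 = 53.582... → 53.6.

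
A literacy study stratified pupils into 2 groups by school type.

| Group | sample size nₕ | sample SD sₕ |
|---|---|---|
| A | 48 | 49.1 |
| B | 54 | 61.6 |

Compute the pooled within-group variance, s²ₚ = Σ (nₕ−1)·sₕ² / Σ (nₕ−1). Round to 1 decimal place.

3144.2

Degrees of freedom: 47 + 53 = 100.
Σ(nₕ−1)sₕ² = 47·2410.81 + 53·3794.56 = 314419.75.
s²ₚ = 314419.75 / 100 = 3144.198... → 3144.2.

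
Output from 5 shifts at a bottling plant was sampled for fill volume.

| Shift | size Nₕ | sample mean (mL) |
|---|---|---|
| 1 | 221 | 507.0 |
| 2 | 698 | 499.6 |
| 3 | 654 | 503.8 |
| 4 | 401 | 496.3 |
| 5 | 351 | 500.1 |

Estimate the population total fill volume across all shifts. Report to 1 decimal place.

Population total = Σ Nₕ·x̄ₕ (each stratum's size times its mean).
221·507.0 + 698·499.6 + 654·503.8 + 401·496.3 + 351·500.1 = 112047 + 348720.8 + 329485.2 + 199016.3 + 175535.1 = 1164804.4.

1164804.4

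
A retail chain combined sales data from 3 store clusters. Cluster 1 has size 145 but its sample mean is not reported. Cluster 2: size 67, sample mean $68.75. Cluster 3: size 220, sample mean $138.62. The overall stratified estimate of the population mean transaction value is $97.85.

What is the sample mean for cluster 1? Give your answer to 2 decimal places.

49.44

N = 145 + 67 + 220 = 432.
Overall total = μ·N = 97.85·432 = 42271.2.
Subtract the known strata: 67·68.75 + 220·138.62 = 35102.65.
Remaining total for cluster 1: 42271.2 − 35102.65 = 7168.55.
Divide by its size: 7168.55 / 145 = 49.4383... → 49.44.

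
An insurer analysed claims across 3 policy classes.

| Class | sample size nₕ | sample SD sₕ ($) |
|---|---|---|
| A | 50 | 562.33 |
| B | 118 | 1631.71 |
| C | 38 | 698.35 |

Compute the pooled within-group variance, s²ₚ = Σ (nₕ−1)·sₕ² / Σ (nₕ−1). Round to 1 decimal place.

Degrees of freedom: 49 + 117 + 37 = 203.
Σ(nₕ−1)sₕ² = 49·316215.0289 + 117·2662477.5241 + 37·487692.7225 = 345049037.4683.
s²ₚ = 345049037.4683 / 203 = 1699748.953... → 1699749.0.

1699749.0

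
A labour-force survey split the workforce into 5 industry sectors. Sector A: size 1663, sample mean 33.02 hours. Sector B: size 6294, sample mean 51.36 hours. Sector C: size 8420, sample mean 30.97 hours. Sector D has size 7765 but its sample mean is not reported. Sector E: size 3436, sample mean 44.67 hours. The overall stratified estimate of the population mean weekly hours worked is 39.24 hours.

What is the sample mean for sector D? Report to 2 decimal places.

37.31

Σ Nₕx̄ₕ = N·μ, so 7765·x̄_D = 27578·39.24 − (1663·33.02 + 6294·51.36 + 8420·30.97 + 3436·44.67).
= 1082160.72 − 792425.62 = 289735.1.
x̄_D = 289735.1 / 7765 = 37.3130... → 37.31.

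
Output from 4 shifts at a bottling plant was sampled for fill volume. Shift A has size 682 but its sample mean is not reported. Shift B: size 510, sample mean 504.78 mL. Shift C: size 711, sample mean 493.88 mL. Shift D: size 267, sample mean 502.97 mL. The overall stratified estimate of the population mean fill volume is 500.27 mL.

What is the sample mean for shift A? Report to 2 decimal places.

N = 682 + 510 + 711 + 267 = 2170.
Overall total = μ·N = 500.27·2170 = 1085585.9.
Subtract the known strata: 510·504.78 + 711·493.88 + 267·502.97 = 742879.47.
Remaining total for shift A: 1085585.9 − 742879.47 = 342706.43.
Divide by its size: 342706.43 / 682 = 502.5021... → 502.50.

502.50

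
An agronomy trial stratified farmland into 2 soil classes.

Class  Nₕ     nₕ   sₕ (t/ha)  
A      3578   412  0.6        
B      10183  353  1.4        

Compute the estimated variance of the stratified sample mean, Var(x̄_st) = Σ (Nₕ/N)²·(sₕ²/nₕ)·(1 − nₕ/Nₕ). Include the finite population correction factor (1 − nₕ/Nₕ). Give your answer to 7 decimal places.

N = 13761; Wₕ = Nₕ/N.
class A: (3578/13761)²·0.6²/412·(1 − 412/3578) = 0.0000522705
class B: (10183/13761)²·1.4²/353·(1 − 353/10183) = 0.0029350171
Sum = 0.0029872876 → 0.0029873.

0.0029873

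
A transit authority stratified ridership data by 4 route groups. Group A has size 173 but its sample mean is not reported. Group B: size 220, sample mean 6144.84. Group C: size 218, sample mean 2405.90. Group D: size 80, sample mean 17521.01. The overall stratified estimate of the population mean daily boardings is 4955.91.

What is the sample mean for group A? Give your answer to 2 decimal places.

846.83

Σ Nₕx̄ₕ = N·μ, so 173·x̄_A = 691·4955.91 − (220·6144.84 + 218·2405.90 + 80·17521.01).
= 3424533.81 − 3278031.8 = 146502.01.
x̄_A = 146502.01 / 173 = 846.8324... → 846.83.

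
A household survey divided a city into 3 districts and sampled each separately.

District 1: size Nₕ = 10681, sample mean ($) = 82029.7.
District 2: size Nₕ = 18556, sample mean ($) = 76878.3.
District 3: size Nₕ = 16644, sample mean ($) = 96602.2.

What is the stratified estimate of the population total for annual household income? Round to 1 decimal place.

3910559977.3

1: 10681·82029.7 = 876159225.7
2: 18556·76878.3 = 1426553734.8
3: 16644·96602.2 = 1607847016.8
τ̂ = Σ Nₕx̄ₕ = 3910559977.3.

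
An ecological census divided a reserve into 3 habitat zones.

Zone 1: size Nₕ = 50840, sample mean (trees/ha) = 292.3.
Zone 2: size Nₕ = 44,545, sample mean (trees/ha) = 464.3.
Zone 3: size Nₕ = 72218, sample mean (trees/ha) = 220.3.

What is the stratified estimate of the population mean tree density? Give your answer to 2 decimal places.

306.99

N = 50840 + 44545 + 72218 = 167603.
The stratified mean weights each stratum mean by its population share Nₕ/N.
Σ Nₕx̄ₕ = 50840·292.3 + 44545·464.3 + 72218·220.3 = 14860532 + 20682243.5 + 15909625.4 = 51452400.9.
Divide by N: 51452400.9 / 167603 = 306.9897... → 306.99.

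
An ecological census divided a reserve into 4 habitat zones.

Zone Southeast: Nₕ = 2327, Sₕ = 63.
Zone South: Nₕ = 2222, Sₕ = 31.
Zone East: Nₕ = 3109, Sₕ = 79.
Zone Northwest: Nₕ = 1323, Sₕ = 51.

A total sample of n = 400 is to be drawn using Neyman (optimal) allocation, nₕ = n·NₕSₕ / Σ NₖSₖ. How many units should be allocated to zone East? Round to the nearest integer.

186

Σ NₕSₕ = 2327·63 + 2222·31 + 3109·79 + 1323·51 = 528567.
Share for East: 245611/528567 = 0.46467.
n_East = 400 × 0.46467 = 185.869... → 186.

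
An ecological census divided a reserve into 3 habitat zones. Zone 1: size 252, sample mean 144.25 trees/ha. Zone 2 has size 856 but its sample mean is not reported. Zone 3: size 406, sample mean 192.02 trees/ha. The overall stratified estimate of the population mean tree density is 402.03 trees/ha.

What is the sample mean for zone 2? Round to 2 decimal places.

Σ Nₕx̄ₕ = N·μ, so 856·x̄_2 = 1514·402.03 − (252·144.25 + 406·192.02).
= 608673.42 − 114311.12 = 494362.3.
x̄_2 = 494362.3 / 856 = 577.5261... → 577.53.

577.53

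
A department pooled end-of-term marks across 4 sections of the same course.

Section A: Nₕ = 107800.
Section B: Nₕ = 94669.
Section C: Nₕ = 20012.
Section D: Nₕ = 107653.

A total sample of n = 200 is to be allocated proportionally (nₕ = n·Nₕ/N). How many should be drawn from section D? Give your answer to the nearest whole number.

N = 107800 + 94669 + 20012 + 107653 = 330134.
n_D = 200·107653/330134 = 65.218... → 65.

65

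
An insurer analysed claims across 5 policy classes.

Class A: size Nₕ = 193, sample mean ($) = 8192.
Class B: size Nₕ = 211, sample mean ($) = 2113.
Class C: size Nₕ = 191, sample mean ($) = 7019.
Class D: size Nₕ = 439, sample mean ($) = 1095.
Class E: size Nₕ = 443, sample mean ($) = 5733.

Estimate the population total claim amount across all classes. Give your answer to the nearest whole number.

6387952

A: 193·8192 = 1581056
B: 211·2113 = 445843
C: 191·7019 = 1340629
D: 439·1095 = 480705
E: 443·5733 = 2539719
τ̂ = Σ Nₕx̄ₕ = 6387952.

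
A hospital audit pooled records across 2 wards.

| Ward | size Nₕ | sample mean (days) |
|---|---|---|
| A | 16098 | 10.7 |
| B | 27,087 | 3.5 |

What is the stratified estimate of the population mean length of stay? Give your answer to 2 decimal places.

N = 43185; weights Wₕ = Nₕ/N = (0.3728, 0.6272).
x̄_st = Σ Wₕ·x̄ₕ = 0.3728·10.7 + 0.6272·3.5 ≈ 6.1839...
→ 6.18.

6.18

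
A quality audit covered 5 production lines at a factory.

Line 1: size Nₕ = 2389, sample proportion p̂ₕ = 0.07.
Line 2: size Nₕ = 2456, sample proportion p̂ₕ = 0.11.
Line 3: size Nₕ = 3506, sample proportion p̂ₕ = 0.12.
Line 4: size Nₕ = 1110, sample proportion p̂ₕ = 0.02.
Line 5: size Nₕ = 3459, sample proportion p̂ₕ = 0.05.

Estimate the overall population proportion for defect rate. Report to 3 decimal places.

0.082

Wₕ = Nₕ/N with N = 12920: 0.1849, 0.1901, 0.2714, 0.0859, 0.2677.
p̂_st = 0.1849·0.07 + 0.1901·0.11 + 0.2714·0.12 + 0.0859·0.02 + 0.2677·0.05 ≈ 0.08152... → 0.082.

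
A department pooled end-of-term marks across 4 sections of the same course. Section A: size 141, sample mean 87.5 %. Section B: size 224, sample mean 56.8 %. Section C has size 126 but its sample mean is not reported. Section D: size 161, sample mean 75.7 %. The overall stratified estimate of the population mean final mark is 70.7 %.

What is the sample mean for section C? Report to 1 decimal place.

N = 141 + 224 + 126 + 161 = 652.
Overall total = μ·N = 70.7·652 = 46096.4.
Subtract the known strata: 141·87.5 + 224·56.8 + 161·75.7 = 37248.4.
Remaining total for section C: 46096.4 − 37248.4 = 8848.
Divide by its size: 8848 / 126 = 70.222... → 70.2.

70.2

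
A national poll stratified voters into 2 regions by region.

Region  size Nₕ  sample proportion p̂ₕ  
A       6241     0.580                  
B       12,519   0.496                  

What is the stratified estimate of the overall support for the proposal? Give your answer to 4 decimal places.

0.5239

Wₕ = Nₕ/N with N = 18760: 0.3327, 0.6673.
p̂_st = 0.3327·0.580 + 0.6673·0.496 ≈ 0.523945... → 0.5239.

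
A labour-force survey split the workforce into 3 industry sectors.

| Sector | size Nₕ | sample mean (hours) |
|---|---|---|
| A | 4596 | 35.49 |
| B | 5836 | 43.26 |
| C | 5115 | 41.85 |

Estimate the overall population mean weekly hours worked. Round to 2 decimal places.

N = 4596 + 5836 + 5115 = 15547.
The stratified mean weights each stratum mean by its population share Nₕ/N.
Σ Nₕx̄ₕ = 4596·35.49 + 5836·43.26 + 5115·41.85 = 163112.04 + 252465.36 + 214062.75 = 629640.15.
Divide by N: 629640.15 / 15547 = 40.4991... → 40.50.

40.50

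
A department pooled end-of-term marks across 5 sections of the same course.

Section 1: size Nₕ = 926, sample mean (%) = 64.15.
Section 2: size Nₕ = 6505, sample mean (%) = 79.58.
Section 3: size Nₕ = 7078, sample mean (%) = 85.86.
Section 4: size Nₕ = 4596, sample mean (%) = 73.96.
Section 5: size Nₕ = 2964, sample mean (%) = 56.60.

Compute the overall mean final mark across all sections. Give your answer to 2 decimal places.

76.69

N = 926 + 6505 + 7078 + 4596 + 2964 = 22069.
The stratified mean weights each stratum mean by its population share Nₕ/N.
Σ Nₕx̄ₕ = 926·64.15 + 6505·79.58 + 7078·85.86 + 4596·73.96 + 2964·56.60 = 59402.9 + 517667.9 + 607717.08 + 339920.16 + 167762.4 = 1692470.44.
Divide by N: 1692470.44 / 22069 = 76.6899... → 76.69.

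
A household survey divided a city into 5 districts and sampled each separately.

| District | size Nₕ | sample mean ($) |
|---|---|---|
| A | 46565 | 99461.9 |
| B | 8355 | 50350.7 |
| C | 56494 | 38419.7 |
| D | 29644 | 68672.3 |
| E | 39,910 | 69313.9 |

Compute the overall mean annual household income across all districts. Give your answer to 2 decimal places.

N = 46565 + 8355 + 56494 + 29644 + 39910 = 180968.
The stratified mean weights each stratum mean by its population share Nₕ/N.
Σ Nₕx̄ₕ = 46565·99461.9 + 8355·50350.7 + 56494·38419.7 + 29644·68672.3 + 39910·69313.9 = 4631443373.5 + 420680098.5 + 2170482531.8 + 2035721661.2 + 2766317749 = 12024645414.
Divide by N: 12024645414 / 180968 = 66446.2525... → 66446.25.

66446.25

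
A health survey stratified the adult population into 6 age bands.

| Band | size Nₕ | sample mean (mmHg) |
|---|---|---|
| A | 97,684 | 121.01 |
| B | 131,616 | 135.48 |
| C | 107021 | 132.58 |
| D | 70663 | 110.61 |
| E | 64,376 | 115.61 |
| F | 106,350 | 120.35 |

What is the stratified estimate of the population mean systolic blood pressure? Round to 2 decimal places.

x̄_st = (Σ Nₕx̄ₕ) / (Σ Nₕ) = (97684·121.01 + 131616·135.48 + 107021·132.58 + 70663·110.61 + 64376·115.61 + 106350·120.35) / 577710
= 71898686.99 / 577710 = 124.4546... → 124.45.

124.45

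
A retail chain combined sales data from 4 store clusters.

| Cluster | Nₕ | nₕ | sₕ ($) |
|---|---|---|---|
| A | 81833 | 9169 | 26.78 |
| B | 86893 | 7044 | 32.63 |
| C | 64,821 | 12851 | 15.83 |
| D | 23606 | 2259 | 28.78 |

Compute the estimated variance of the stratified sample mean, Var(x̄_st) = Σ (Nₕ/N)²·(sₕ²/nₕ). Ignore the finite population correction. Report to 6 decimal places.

0.029508

N = 257153; Wₕ = Nₕ/N.
cluster A: (81833/257153)²·26.78²/9169 = 0.007920871
cluster B: (86893/257153)²·32.63²/7044 = 0.017258426
cluster C: (64821/257153)²·15.83²/12851 = 0.001239005
cluster D: (23606/257153)²·28.78²/2259 = 0.003089776
Sum = 0.029508078 → 0.029508.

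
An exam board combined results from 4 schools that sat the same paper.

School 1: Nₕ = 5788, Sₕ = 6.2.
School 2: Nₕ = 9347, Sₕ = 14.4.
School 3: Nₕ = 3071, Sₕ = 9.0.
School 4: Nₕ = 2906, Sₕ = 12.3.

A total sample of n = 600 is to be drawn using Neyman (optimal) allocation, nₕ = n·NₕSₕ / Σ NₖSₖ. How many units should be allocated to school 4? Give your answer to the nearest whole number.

92

Σ NₕSₕ = 5788·6.2 + 9347·14.4 + 3071·9.0 + 2906·12.3 = 233865.2.
Share for 4: 35743.8/233865.2 = 0.15284.
n_4 = 600 × 0.15284 = 91.704... → 92.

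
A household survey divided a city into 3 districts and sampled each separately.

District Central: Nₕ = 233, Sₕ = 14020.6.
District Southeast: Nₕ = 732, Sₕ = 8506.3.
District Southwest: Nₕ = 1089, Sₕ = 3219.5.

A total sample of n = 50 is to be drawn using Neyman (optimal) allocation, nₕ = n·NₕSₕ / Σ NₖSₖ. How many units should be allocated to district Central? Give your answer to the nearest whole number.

13

Σ NₕSₕ = 233·14020.6 + 732·8506.3 + 1089·3219.5 = 12999446.9.
Share for Central: 3266799.8/12999446.9 = 0.25130.
n_Central = 50 × 0.25130 = 12.565... → 13.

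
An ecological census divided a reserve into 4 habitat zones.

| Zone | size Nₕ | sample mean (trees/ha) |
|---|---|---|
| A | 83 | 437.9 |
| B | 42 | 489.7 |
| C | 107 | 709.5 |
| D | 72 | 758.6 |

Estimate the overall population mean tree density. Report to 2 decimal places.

616.61

x̄_st = (Σ Nₕx̄ₕ) / (Σ Nₕ) = (83·437.9 + 42·489.7 + 107·709.5 + 72·758.6) / 304
= 187448.8 / 304 = 616.6079... → 616.61.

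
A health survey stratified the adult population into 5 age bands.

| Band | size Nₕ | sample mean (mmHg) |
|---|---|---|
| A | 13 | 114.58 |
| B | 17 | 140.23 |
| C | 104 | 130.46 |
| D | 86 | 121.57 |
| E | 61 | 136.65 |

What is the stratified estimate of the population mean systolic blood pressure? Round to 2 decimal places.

128.94

N = 13 + 17 + 104 + 86 + 61 = 281.
Weight each subgroup mean by Nₕ/N and sum.
Σ Nₕx̄ₕ = 13·114.58 + 17·140.23 + 104·130.46 + 86·121.57 + 61·136.65 = 1489.54 + 2383.91 + 13567.84 + 10455.02 + 8335.65 = 36231.96.
Divide by N: 36231.96 / 281 = 128.9394... → 128.94.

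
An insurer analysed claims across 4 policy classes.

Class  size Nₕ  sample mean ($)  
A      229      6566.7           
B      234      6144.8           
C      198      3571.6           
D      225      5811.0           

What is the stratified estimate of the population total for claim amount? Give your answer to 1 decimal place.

4956309.3

A: 229·6566.7 = 1503774.3
B: 234·6144.8 = 1437883.2
C: 198·3571.6 = 707176.8
D: 225·5811.0 = 1307475
τ̂ = Σ Nₕx̄ₕ = 4956309.3.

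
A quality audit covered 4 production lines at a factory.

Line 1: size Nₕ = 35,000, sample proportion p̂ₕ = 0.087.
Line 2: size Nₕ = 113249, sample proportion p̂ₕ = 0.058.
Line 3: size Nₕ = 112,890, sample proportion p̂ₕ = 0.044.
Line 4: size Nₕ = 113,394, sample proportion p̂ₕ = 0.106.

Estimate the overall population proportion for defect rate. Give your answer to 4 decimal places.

0.0710

N = 35000 + 113249 + 112890 + 113394 = 374533.
Overall proportion = Σ (Nₕ/N)·p̂ₕ.
Σ Nₕp̂ₕ = 3045 + 6568.442 + 4967.16 + 12019.764 = 26600.366.
26600.366 / 374533 = 0.071023... → 0.0710.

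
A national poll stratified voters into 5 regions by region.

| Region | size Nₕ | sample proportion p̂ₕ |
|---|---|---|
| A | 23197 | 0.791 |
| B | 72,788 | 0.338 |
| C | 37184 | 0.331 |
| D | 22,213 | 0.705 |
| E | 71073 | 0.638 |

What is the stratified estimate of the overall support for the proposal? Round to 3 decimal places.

0.513

N = 23197 + 72788 + 37184 + 22213 + 71073 = 226455.
Overall proportion = Σ (Nₕ/N)·p̂ₕ.
Σ Nₕp̂ₕ = 18348.827 + 24602.344 + 12307.904 + 15660.165 + 45344.574 = 116263.814.
116263.814 / 226455 = 0.51341... → 0.513.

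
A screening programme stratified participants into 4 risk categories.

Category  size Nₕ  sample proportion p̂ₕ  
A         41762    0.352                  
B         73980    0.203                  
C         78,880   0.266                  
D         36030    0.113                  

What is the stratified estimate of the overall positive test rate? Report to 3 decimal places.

Wₕ = Nₕ/N with N = 230652: 0.1811, 0.3207, 0.3420, 0.1562.
p̂_st = 0.1811·0.352 + 0.3207·0.203 + 0.3420·0.266 + 0.1562·0.113 ≈ 0.23746... → 0.237.

0.237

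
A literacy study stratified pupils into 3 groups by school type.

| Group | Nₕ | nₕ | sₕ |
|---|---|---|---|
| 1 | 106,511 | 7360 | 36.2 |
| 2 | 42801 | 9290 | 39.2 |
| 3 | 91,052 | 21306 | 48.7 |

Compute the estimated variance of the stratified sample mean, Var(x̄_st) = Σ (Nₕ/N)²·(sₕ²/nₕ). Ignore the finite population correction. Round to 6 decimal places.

N = 240364. Term for each stratum: Wₕ²sₕ²/nₕ.
Var(x̄_st) = 0.034961448 + 0.005244757 + 0.015973355 = 0.056179560 → 0.056180.

0.056180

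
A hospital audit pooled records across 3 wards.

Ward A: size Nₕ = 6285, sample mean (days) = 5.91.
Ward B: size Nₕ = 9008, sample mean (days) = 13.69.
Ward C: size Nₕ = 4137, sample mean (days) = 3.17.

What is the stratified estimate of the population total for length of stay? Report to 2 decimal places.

173578.16

Estimate total by summing Nₕ·x̄ₕ over strata.
6285·5.91 + 9008·13.69 + 4137·3.17 = 37144.35 + 123319.52 + 13114.29 = 173578.16.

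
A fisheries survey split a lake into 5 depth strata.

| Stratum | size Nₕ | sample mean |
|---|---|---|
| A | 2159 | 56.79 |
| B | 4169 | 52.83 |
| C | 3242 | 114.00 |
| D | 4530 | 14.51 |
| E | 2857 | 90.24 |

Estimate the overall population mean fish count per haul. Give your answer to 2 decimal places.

x̄_st = (Σ Nₕx̄ₕ) / (Σ Nₕ) = (2159·56.79 + 4169·52.83 + 3242·114.00 + 4530·14.51 + 2857·90.24) / 16957
= 1035991.86 / 16957 = 61.0952... → 61.10.

61.10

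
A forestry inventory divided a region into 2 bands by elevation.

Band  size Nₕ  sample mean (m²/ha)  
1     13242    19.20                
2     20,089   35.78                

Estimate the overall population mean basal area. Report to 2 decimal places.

29.19

N = 13242 + 20089 = 33331.
Overall mean = Σ (Nₕ/N)·x̄ₕ — weight by population share, not a simple average.
Σ Nₕx̄ₕ = 13242·19.20 + 20089·35.78 = 254246.4 + 718784.42 = 973030.82.
Divide by N: 973030.82 / 33331 = 29.1930... → 29.19.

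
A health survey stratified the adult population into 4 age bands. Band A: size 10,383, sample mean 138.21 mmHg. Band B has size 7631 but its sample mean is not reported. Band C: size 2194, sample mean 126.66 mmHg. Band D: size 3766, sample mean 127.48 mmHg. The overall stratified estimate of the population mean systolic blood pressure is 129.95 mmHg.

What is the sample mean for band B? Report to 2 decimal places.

N = 10383 + 7631 + 2194 + 3766 = 23974.
Overall total = μ·N = 129.95·23974 = 3115421.3.
Subtract the known strata: 10383·138.21 + 2194·126.66 + 3766·127.48 = 2193016.15.
Remaining total for band B: 3115421.3 − 2193016.15 = 922405.15.
Divide by its size: 922405.15 / 7631 = 120.8761... → 120.88.

120.88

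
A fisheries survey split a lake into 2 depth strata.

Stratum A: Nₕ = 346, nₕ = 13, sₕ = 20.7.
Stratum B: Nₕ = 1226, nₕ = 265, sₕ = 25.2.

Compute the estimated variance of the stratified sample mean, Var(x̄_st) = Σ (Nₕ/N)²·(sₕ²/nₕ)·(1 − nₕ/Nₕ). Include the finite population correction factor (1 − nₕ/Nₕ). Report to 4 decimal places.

N = 1572; Wₕ = Nₕ/N.
stratum A: (346/1572)²·20.7²/13·(1 − 13/346) = 1.5367831
stratum B: (1226/1572)²·25.2²/265·(1 − 265/1226) = 1.1425204
Sum = 2.6793036 → 2.6793.

2.6793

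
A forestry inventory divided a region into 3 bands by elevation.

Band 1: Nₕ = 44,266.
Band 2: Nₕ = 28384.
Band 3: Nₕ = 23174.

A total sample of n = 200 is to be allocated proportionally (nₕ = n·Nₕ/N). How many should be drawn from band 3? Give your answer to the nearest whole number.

N = 44266 + 28384 + 23174 = 95824.
n_3 = 200·23174/95824 = 48.368... → 48.

48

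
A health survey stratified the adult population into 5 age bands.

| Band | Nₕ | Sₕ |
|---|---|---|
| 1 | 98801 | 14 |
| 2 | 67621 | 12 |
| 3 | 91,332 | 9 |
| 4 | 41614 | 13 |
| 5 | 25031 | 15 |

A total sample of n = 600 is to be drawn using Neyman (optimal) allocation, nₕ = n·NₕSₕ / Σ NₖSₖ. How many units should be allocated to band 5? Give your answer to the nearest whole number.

57

Σ NₕSₕ = 98801·14 + 67621·12 + 91332·9 + 41614·13 + 25031·15 = 3933101.
Share for 5: 375465/3933101 = 0.09546.
n_5 = 600 × 0.09546 = 57.278... → 57.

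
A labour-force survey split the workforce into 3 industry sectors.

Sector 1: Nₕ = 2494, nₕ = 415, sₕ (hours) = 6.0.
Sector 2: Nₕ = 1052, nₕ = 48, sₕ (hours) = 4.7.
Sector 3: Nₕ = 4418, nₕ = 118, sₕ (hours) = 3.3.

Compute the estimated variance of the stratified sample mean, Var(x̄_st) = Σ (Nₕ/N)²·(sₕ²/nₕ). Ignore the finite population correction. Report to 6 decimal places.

N = 7964; Wₕ = Nₕ/N.
sector 1: (2494/7964)²·6.0²/415 = 0.008507164
sector 2: (1052/7964)²·4.7²/48 = 0.008030146
sector 3: (4418/7964)²·3.3²/118 = 0.028401076
Sum = 0.044938386 → 0.044938.

0.044938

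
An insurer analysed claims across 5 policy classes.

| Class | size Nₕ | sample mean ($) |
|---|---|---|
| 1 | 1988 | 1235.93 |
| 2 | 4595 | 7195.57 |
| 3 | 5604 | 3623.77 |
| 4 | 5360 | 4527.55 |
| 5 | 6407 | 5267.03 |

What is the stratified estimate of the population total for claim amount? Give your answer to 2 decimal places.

Population total = Σ Nₕ·x̄ₕ (each stratum's size times its mean).
1988·1235.93 + 4595·7195.57 + 5604·3623.77 + 5360·4527.55 + 6407·5267.03 = 2457028.84 + 33063644.15 + 20307607.08 + 24267668 + 33745861.21 = 113841809.28.

113841809.28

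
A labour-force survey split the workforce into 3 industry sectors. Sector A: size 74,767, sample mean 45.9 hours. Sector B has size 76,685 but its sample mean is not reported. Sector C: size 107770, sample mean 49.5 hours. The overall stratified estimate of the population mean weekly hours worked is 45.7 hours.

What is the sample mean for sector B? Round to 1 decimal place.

N = 74767 + 76685 + 107770 = 259222.
Overall total = μ·N = 45.7·259222 = 11846445.4.
Subtract the known strata: 74767·45.9 + 107770·49.5 = 8766420.3.
Remaining total for sector B: 11846445.4 − 8766420.3 = 3080025.1.
Divide by its size: 3080025.1 / 76685 = 40.165... → 40.2.

40.2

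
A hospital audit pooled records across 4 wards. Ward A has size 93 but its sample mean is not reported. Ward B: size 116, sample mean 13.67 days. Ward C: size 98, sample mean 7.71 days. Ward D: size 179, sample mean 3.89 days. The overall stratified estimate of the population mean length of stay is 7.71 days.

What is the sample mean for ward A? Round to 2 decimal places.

Σ Nₕx̄ₕ = N·μ, so 93·x̄_A = 486·7.71 − (116·13.67 + 98·7.71 + 179·3.89).
= 3747.06 − 3037.61 = 709.45.
x̄_A = 709.45 / 93 = 7.6285... → 7.63.

7.63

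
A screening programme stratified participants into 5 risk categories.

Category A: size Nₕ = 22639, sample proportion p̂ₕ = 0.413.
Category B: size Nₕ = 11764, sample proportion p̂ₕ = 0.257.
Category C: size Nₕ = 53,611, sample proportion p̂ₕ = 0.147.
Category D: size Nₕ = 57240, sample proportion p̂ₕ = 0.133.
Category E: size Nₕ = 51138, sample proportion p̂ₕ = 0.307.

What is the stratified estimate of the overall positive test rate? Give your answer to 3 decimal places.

0.222

N = 22639 + 11764 + 53611 + 57240 + 51138 = 196392.
Overall proportion = Σ (Nₕ/N)·p̂ₕ.
Σ Nₕp̂ₕ = 9349.907 + 3023.348 + 7880.817 + 7612.92 + 15699.366 = 43566.358.
43566.358 / 196392 = 0.22183... → 0.222.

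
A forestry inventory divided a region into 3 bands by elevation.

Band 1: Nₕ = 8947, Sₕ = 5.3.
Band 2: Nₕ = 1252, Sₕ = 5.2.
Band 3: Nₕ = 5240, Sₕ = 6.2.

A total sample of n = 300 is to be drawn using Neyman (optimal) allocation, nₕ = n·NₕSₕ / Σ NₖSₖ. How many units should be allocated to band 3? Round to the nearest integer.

113

Σ NₕSₕ = 8947·5.3 + 1252·5.2 + 5240·6.2 = 86417.5.
Share for 3: 32488/86417.5 = 0.37594.
n_3 = 300 × 0.37594 = 112.783... → 113.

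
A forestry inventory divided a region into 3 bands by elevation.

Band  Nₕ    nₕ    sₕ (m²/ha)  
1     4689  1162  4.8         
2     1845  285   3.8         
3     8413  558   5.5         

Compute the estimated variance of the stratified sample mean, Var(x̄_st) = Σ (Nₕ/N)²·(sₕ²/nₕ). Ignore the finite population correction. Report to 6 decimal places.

N = 14947; Wₕ = Nₕ/N.
band 1: (4689/14947)²·4.8²/1162 = 0.001951321
band 2: (1845/14947)²·3.8²/285 = 0.000771982
band 3: (8413/14947)²·5.5²/558 = 0.017174531
Sum = 0.019897834 → 0.019898.

0.019898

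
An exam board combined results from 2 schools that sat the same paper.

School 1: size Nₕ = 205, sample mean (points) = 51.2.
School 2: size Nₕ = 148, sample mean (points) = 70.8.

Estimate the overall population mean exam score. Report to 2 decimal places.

N = 353; weights Wₕ = Nₕ/N = (0.5807, 0.4193).
x̄_st = Σ Wₕ·x̄ₕ = 0.5807·51.2 + 0.4193·70.8 ≈ 59.4176...
→ 59.42.

59.42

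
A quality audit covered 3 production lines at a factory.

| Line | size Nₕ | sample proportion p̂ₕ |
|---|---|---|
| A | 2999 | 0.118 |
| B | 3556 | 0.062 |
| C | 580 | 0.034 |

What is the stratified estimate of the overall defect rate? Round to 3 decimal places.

N = 2999 + 3556 + 580 = 7135.
Overall proportion = Σ (Nₕ/N)·p̂ₕ.
Σ Nₕp̂ₕ = 353.882 + 220.472 + 19.72 = 594.074.
594.074 / 7135 = 0.08326... → 0.083.

0.083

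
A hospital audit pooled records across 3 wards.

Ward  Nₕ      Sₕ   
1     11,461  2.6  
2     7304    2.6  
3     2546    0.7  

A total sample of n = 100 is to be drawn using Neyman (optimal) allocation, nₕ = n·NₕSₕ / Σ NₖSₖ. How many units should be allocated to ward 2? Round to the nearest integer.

Σ NₕSₕ = 11461·2.6 + 7304·2.6 + 2546·0.7 = 50571.2.
Share for 2: 18990.4/50571.2 = 0.37552.
n_2 = 100 × 0.37552 = 37.552... → 38.

38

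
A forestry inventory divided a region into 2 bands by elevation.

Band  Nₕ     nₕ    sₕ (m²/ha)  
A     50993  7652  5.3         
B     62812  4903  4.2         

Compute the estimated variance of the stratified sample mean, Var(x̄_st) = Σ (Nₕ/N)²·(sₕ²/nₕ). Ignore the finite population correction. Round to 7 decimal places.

0.0018330

N = 113805; Wₕ = Nₕ/N.
band A: (50993/113805)²·5.3²/7652 = 0.0007370131
band B: (62812/113805)²·4.2²/4903 = 0.0010959715
Sum = 0.0018329846 → 0.0018330.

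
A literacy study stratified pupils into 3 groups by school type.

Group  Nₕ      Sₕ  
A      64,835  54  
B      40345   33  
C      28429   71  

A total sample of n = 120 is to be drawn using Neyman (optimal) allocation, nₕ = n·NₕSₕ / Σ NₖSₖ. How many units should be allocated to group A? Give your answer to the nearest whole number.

A: NₕSₕ = 64835·54 = 3501090
B: NₕSₕ = 40345·33 = 1331385
C: NₕSₕ = 28429·71 = 2018459
Σ NₕSₕ = 6850934.
n_A = 120·3501090/6850934 = 61.325... → 61.

61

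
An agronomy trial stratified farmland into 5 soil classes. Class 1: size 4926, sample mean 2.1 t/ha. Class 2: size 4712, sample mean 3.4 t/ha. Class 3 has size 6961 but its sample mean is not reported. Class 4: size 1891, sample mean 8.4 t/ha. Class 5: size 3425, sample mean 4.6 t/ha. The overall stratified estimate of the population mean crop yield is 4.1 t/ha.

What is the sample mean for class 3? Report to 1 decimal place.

4.6

N = 4926 + 4712 + 6961 + 1891 + 3425 = 21915.
Overall total = μ·N = 4.1·21915 = 89851.5.
Subtract the known strata: 4926·2.1 + 4712·3.4 + 1891·8.4 + 3425·4.6 = 58004.8.
Remaining total for class 3: 89851.5 − 58004.8 = 31846.7.
Divide by its size: 31846.7 / 6961 = 4.575... → 4.6.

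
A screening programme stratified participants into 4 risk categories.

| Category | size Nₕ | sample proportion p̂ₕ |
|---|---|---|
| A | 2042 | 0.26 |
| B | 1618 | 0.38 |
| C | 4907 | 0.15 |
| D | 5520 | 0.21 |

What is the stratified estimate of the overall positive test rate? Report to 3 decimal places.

Wₕ = Nₕ/N with N = 14087: 0.1450, 0.1149, 0.3483, 0.3919.
p̂_st = 0.1450·0.26 + 0.1149·0.38 + 0.3483·0.15 + 0.3919·0.21 ≈ 0.21587... → 0.216.

0.216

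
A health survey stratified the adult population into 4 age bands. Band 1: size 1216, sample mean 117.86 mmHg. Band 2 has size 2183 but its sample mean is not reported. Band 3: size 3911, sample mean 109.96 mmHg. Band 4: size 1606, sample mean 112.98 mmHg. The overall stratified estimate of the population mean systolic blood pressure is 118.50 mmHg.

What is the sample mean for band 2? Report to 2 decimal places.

138.22

N = 1216 + 2183 + 3911 + 1606 = 8916.
Overall total = μ·N = 118.50·8916 = 1056546.
Subtract the known strata: 1216·117.86 + 3911·109.96 + 1606·112.98 = 754817.2.
Remaining total for band 2: 1056546 − 754817.2 = 301728.8.
Divide by its size: 301728.8 / 2183 = 138.2175... → 138.22.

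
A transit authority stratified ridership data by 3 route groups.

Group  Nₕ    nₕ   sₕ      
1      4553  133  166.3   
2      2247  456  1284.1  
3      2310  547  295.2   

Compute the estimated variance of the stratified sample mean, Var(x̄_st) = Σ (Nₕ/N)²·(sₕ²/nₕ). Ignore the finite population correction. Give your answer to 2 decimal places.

282.17

N = 9110. Term for each stratum: Wₕ²sₕ²/nₕ.
Var(x̄_st) = 51.93874 + 219.98965 + 10.24313 = 282.17151 → 282.17.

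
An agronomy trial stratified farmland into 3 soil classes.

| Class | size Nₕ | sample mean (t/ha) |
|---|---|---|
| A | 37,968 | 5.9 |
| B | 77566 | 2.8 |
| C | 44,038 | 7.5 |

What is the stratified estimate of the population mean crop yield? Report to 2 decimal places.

x̄_st = (Σ Nₕx̄ₕ) / (Σ Nₕ) = (37968·5.9 + 77566·2.8 + 44038·7.5) / 159572
= 771481 / 159572 = 4.8347... → 4.83.

4.83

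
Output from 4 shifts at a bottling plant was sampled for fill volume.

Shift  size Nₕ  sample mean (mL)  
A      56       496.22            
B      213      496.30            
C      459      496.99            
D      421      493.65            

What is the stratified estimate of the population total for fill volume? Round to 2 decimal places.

569445.28

A: 56·496.22 = 27788.32
B: 213·496.30 = 105711.9
C: 459·496.99 = 228118.41
D: 421·493.65 = 207826.65
τ̂ = Σ Nₕx̄ₕ = 569445.28.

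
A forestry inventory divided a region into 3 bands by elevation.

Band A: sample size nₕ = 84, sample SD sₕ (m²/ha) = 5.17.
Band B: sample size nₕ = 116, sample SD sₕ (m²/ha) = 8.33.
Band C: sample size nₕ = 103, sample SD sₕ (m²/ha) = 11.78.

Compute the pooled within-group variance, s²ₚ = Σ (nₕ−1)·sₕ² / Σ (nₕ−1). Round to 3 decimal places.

81.175

Degrees of freedom: 83 + 115 + 102 = 300.
Σ(nₕ−1)sₕ² = 83·26.7289 + 115·69.3889 + 102·138.7684 = 24352.599.
s²ₚ = 24352.599 / 300 = 81.17533 → 81.175.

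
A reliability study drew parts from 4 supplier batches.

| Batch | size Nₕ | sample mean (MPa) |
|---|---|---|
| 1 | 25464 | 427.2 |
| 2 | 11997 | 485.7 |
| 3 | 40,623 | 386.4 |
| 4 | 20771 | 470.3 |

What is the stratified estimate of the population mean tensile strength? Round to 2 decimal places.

426.59

N = 98855; weights Wₕ = Nₕ/N = (0.2576, 0.1214, 0.4109, 0.2101).
x̄_st = Σ Wₕ·x̄ₕ = 0.2576·427.2 + 0.1214·485.7 + 0.4109·386.4 + 0.2101·470.3 ≈ 426.5894...
→ 426.59.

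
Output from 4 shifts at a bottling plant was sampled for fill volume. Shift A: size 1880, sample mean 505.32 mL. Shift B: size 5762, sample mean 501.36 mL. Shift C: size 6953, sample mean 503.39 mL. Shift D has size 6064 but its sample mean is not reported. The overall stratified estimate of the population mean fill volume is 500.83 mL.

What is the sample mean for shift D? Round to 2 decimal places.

496.00

Σ Nₕx̄ₕ = N·μ, so 6064·x̄_D = 20659·500.83 − (1880·505.32 + 5762·501.36 + 6953·503.39).
= 10346646.97 − 7338908.59 = 3007738.38.
x̄_D = 3007738.38 / 6064 = 495.9991... → 496.00.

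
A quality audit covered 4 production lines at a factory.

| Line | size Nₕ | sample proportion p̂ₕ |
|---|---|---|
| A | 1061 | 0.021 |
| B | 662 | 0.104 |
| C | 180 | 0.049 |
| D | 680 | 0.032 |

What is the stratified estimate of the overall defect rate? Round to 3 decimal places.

0.047

Wₕ = Nₕ/N with N = 2583: 0.4108, 0.2563, 0.0697, 0.2633.
p̂_st = 0.4108·0.021 + 0.2563·0.104 + 0.0697·0.049 + 0.2633·0.032 ≈ 0.04712... → 0.047.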